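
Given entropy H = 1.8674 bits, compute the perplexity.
3.6487

Perplexity is 2^H (or exp(H) for natural log).

H = 1.8674 bits
Perplexity = 2^1.8674 = 3.6487

Interpretation: The model's uncertainty is equivalent to choosing uniformly among 3.6 options.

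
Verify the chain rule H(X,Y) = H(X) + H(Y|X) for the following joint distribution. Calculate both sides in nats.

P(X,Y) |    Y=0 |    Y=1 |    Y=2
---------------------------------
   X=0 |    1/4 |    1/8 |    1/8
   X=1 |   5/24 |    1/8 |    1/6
H(X,Y) = 1.7518, H(X) = 0.6931, H(Y|X) = 1.0586 (all in nats)

Chain rule: H(X,Y) = H(X) + H(Y|X)

Left side — joint entropy directly:
H(X,Y) = -Σ p(x,y) log p(x,y) = 1.7518 nats

Right side — compute H(Y|X) from the conditional distributions:
P(X) = (1/2, 1/2), so H(X) = 0.6931 nats
H(Y|X) = Σ_x P(X=x) · H(Y|X=x):
  P(Y|X=0) = (1/2, 1/4, 1/4), H(Y|X=0) = 1.0397, weight P(X=0) = 1/2
  P(Y|X=1) = (5/12, 1/4, 1/3), H(Y|X=1) = 1.0776, weight P(X=1) = 1/2
H(Y|X) = 1.0586 nats

H(X) + H(Y|X) = 0.6931 + 1.0586 = 1.7518 nats

Both sides equal 1.7518 nats. ✓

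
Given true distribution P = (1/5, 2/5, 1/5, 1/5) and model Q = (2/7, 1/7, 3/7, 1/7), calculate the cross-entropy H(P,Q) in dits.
0.6895 dits

Cross-entropy: H(P,Q) = -Σ p(x) log q(x)

Alternatively: H(P,Q) = H(P) + D_KL(P||Q)
H(P) = 0.5786 dits
D_KL(P||Q) = 0.1109 dits

H(P,Q) = 0.5786 + 0.1109 = 0.6895 dits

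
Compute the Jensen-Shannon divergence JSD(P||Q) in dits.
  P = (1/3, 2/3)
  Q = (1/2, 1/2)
0.0062 dits

Jensen-Shannon divergence is:
JSD(P||Q) = 0.5 × D_KL(P||M) + 0.5 × D_KL(Q||M)
where M = 0.5 × (P + Q) is the mixture distribution.

M = 0.5 × (1/3, 2/3) + 0.5 × (1/2, 1/2) = (5/12, 7/12)

D_KL(P||M) = 0.0064 dits
D_KL(Q||M) = 0.0061 dits

JSD(P||Q) = 0.5 × 0.0064 + 0.5 × 0.0061 = 0.0062 dits

Unlike KL divergence, JSD is symmetric and bounded: 0 ≤ JSD ≤ log(2).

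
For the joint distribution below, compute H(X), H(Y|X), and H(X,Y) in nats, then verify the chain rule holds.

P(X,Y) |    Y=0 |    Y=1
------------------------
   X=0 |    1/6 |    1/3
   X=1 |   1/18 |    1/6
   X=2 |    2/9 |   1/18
H(X,Y) = 1.6188, H(X) = 1.0366, H(Y|X) = 0.5822 (all in nats)

Chain rule: H(X,Y) = H(X) + H(Y|X)

Left side — joint entropy directly:
H(X,Y) = -Σ p(x,y) log p(x,y) = 1.6188 nats

Right side — compute H(Y|X) from the conditional distributions:
P(X) = (1/2, 2/9, 5/18), so H(X) = 1.0366 nats
H(Y|X) = Σ_x P(X=x) · H(Y|X=x):
  P(Y|X=0) = (1/3, 2/3), H(Y|X=0) = 0.6365, weight P(X=0) = 1/2
  P(Y|X=1) = (1/4, 3/4), H(Y|X=1) = 0.5623, weight P(X=1) = 2/9
  P(Y|X=2) = (4/5, 1/5), H(Y|X=2) = 0.5004, weight P(X=2) = 5/18
H(Y|X) = 0.5822 nats

H(X) + H(Y|X) = 1.0366 + 0.5822 = 1.6188 nats

Both sides equal 1.6188 nats. ✓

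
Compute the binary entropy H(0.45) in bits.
0.9928 bits

The binary entropy function is:
H(p) = -p log(p) - (1-p) log(1-p)

H(0.45) = -0.45 × log_2(0.45) - 0.55 × log_2(0.55)
H(0.45) = 0.9928 bits

Note: Binary entropy is maximized at p=0.5 (H=1 bit) and minimized at p=0 or p=1 (H=0).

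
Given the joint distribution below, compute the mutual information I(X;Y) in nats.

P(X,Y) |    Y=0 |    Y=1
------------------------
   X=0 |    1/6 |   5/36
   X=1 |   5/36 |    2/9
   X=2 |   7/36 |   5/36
0.0156 nats

Mutual information: I(X;Y) = H(X) + H(Y) - H(X,Y)

Marginals:
P(X) = (11/36, 13/36, 1/3), H(X) = 1.0963 nats
P(Y) = (1/2, 1/2), H(Y) = 0.6931 nats

Joint entropy: H(X,Y) = 1.7738 nats

I(X;Y) = 1.0963 + 0.6931 - 1.7738 = 0.0156 nats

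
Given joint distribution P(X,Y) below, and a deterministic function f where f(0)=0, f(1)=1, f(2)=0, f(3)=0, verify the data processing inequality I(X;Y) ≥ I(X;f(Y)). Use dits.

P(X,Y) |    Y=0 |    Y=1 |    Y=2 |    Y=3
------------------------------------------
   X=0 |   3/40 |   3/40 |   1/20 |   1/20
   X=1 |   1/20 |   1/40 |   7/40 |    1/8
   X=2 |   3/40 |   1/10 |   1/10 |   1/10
I(X;Y) = 0.0287, I(X;f(Y)) = 0.0167, inequality holds: 0.0287 ≥ 0.0167

Data Processing Inequality: For any Markov chain X → Y → Z, we have I(X;Y) ≥ I(X;Z).

Here Z = f(Y) is a deterministic function of Y, forming X → Y → Z.

Original I(X;Y) = 0.0287 dits

After applying f:
P(X,Z) where Z=f(Y):
- P(X,Z=0) = P(X,Y=0) + P(X,Y=2) + P(X,Y=3)
- P(X,Z=1) = P(X,Y=1)

I(X;Z) = I(X;f(Y)) = 0.0167 dits

Verification: 0.0287 ≥ 0.0167 ✓

Information cannot be created by processing; the function f can only lose information about X.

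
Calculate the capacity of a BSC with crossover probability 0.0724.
0.6252 bits

For a binary symmetric channel (BSC) with error probability p:
Capacity C = 1 - H(p) bits per symbol

where H(p) = -p log₂(p) - (1-p) log₂(1-p) is the binary entropy function.

H(0.0724) = 0.3748 bits
C = 1 - 0.3748 = 0.6252 bits per symbol

This means we can reliably transmit up to 0.6252 bits of information per channel use.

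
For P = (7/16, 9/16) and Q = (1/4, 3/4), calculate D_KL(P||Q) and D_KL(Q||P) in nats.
D_KL(P||Q) = 0.0830, D_KL(Q||P) = 0.0759

KL divergence is not symmetric: D_KL(P||Q) ≠ D_KL(Q||P) in general.

D_KL(P||Q) = 0.0830 nats
D_KL(Q||P) = 0.0759 nats

No, they are not equal!

This asymmetry is why KL divergence is not a true distance metric.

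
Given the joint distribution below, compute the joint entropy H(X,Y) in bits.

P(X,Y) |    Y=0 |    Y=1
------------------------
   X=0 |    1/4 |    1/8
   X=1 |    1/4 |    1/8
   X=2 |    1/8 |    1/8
2.5000 bits

Joint entropy is H(X,Y) = -Σ_{x,y} p(x,y) log p(x,y).

Summing over all non-zero entries:
H(X,Y) = -[1/4·log_2(1/4) + 1/8·log_2(1/8) + 1/4·log_2(1/4) + 1/8·log_2(1/8) + 1/8·log_2(1/8) + 1/8·log_2(1/8)]
H(X,Y) = 2.5000 bits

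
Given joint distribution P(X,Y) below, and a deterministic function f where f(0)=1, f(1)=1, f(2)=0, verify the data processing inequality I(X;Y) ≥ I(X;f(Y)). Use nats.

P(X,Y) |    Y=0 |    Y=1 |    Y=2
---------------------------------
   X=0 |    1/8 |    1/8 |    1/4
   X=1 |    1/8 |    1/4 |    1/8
I(X;Y) = 0.0425, I(X;f(Y)) = 0.0338, inequality holds: 0.0425 ≥ 0.0338

Data Processing Inequality: For any Markov chain X → Y → Z, we have I(X;Y) ≥ I(X;Z).

Here Z = f(Y) is a deterministic function of Y, forming X → Y → Z.

Original I(X;Y) = 0.0425 nats

After applying f:
P(X,Z) where Z=f(Y):
- P(X,Z=0) = P(X,Y=2)
- P(X,Z=1) = P(X,Y=0) + P(X,Y=1)

I(X;Z) = I(X;f(Y)) = 0.0338 nats

Verification: 0.0425 ≥ 0.0338 ✓

Information cannot be created by processing; the function f can only lose information about X.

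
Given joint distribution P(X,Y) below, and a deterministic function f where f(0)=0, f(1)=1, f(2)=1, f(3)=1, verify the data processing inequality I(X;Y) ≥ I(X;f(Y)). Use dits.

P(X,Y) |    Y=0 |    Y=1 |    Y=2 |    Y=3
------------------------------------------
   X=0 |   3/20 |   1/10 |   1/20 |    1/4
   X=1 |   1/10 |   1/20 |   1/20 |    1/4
I(X;Y) = 0.0037, I(X;f(Y)) = 0.0007, inequality holds: 0.0037 ≥ 0.0007

Data Processing Inequality: For any Markov chain X → Y → Z, we have I(X;Y) ≥ I(X;Z).

Here Z = f(Y) is a deterministic function of Y, forming X → Y → Z.

Original I(X;Y) = 0.0037 dits

After applying f:
P(X,Z) where Z=f(Y):
- P(X,Z=0) = P(X,Y=0)
- P(X,Z=1) = P(X,Y=1) + P(X,Y=2) + P(X,Y=3)

I(X;Z) = I(X;f(Y)) = 0.0007 dits

Verification: 0.0037 ≥ 0.0007 ✓

Information cannot be created by processing; the function f can only lose information about X.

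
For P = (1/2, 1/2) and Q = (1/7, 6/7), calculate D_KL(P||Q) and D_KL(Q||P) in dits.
D_KL(P||Q) = 0.1550, D_KL(Q||P) = 0.1229

KL divergence is not symmetric: D_KL(P||Q) ≠ D_KL(Q||P) in general.

D_KL(P||Q) = 0.1550 dits
D_KL(Q||P) = 0.1229 dits

No, they are not equal!

This asymmetry is why KL divergence is not a true distance metric.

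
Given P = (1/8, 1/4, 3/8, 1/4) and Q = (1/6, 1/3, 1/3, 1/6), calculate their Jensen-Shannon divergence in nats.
0.0093 nats

Jensen-Shannon divergence is:
JSD(P||Q) = 0.5 × D_KL(P||M) + 0.5 × D_KL(Q||M)
where M = 0.5 × (P + Q) is the mixture distribution.

M = 0.5 × (1/8, 1/4, 3/8, 1/4) + 0.5 × (1/6, 1/3, 1/3, 1/6) = (0.145833, 7/24, 0.354167, 5/24)

D_KL(P||M) = 0.0092 nats
D_KL(Q||M) = 0.0094 nats

JSD(P||Q) = 0.5 × 0.0092 + 0.5 × 0.0094 = 0.0093 nats

Unlike KL divergence, JSD is symmetric and bounded: 0 ≤ JSD ≤ log(2).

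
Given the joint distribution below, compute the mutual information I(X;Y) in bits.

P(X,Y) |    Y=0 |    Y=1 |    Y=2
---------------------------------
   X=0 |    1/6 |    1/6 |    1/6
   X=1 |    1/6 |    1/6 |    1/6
0.0000 bits

Mutual information: I(X;Y) = H(X) + H(Y) - H(X,Y)

Marginals:
P(X) = (1/2, 1/2), H(X) = 1.0000 bits
P(Y) = (1/3, 1/3, 1/3), H(Y) = 1.5850 bits

Joint entropy: H(X,Y) = 2.5850 bits

I(X;Y) = 1.0000 + 1.5850 - 2.5850 = 0.0000 bits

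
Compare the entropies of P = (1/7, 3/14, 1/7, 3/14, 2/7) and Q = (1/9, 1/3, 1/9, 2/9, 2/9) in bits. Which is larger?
P

Computing entropies in bits:
H(P) = 2.2709
H(Q) = 2.1972

Distribution P has higher entropy.

Intuition: The distribution closer to uniform (more spread out) has higher entropy.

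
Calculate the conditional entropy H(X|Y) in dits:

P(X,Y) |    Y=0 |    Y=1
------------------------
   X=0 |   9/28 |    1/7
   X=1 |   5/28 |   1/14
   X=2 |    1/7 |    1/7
0.4530 dits

Using the chain rule: H(X|Y) = H(X,Y) - H(Y)

First, compute H(X,Y) = 0.7361 dits

Marginal P(Y) = (9/14, 5/14)
H(Y) = 0.2831 dits

H(X|Y) = H(X,Y) - H(Y) = 0.7361 - 0.2831 = 0.4530 dits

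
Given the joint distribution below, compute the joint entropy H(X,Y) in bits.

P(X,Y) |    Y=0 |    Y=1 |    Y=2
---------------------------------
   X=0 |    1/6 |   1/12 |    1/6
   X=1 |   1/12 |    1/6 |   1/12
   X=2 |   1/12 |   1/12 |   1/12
3.0850 bits

Joint entropy is H(X,Y) = -Σ_{x,y} p(x,y) log p(x,y).

Summing over all non-zero entries:
H(X,Y) = -[1/6·log_2(1/6) + 1/12·log_2(1/12) + 1/6·log_2(1/6) + 1/12·log_2(1/12) + 1/6·log_2(1/6) + 1/12·log_2(1/12) + 1/12·log_2(1/12) + 1/12·log_2(1/12) + 1/12·log_2(1/12)]
H(X,Y) = 3.0850 bits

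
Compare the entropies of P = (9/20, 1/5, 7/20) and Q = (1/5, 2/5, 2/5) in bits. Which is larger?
Q

Computing entropies in bits:
H(P) = 1.5129
H(Q) = 1.5219

Distribution Q has higher entropy.

Intuition: The distribution closer to uniform (more spread out) has higher entropy.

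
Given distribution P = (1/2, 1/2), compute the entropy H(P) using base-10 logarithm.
0.3010 dits

Shannon entropy is H(X) = -Σ p(x) log p(x).

For P = (1/2, 1/2):
H = -1/2 × log_10(1/2) -1/2 × log_10(1/2)
H = 0.3010 dits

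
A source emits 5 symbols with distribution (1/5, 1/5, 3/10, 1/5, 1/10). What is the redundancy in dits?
0.0227 dits

Redundancy measures how far a source is from maximum entropy:
R = H_max - H(X)

Maximum entropy for 5 symbols: H_max = log_10(5) = 0.6990 dits
Actual entropy: H(X) = 0.6762 dits
Redundancy: R = 0.6990 - 0.6762 = 0.0227 dits

This redundancy represents potential for compression: the source could be compressed by 0.0227 dits per symbol.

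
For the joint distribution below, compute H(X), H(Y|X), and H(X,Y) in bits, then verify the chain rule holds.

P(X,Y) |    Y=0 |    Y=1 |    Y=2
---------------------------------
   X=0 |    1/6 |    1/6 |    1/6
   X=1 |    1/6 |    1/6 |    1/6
H(X,Y) = 2.5850, H(X) = 1.0000, H(Y|X) = 1.5850 (all in bits)

Chain rule: H(X,Y) = H(X) + H(Y|X)

Left side — joint entropy directly:
H(X,Y) = -Σ p(x,y) log p(x,y) = 2.5850 bits

Right side — compute H(Y|X) from the conditional distributions:
P(X) = (1/2, 1/2), so H(X) = 1.0000 bits
H(Y|X) = Σ_x P(X=x) · H(Y|X=x):
  P(Y|X=0) = (1/3, 1/3, 1/3), H(Y|X=0) = 1.5850, weight P(X=0) = 1/2
  P(Y|X=1) = (1/3, 1/3, 1/3), H(Y|X=1) = 1.5850, weight P(X=1) = 1/2
H(Y|X) = 1.5850 bits

H(X) + H(Y|X) = 1.0000 + 1.5850 = 2.5850 bits

Both sides equal 2.5850 bits. ✓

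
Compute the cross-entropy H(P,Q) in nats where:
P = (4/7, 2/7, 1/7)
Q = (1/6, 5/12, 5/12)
1.3991 nats

Cross-entropy: H(P,Q) = -Σ p(x) log q(x)

Alternatively: H(P,Q) = H(P) + D_KL(P||Q)
H(P) = 0.9557 nats
D_KL(P||Q) = 0.4434 nats

H(P,Q) = 0.9557 + 0.4434 = 1.3991 nats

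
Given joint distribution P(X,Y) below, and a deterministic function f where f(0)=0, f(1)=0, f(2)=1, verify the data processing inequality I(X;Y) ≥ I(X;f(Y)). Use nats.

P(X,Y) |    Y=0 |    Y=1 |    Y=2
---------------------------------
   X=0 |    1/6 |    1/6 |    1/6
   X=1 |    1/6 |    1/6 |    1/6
I(X;Y) = 0.0000, I(X;f(Y)) = 0.0000, inequality holds: 0.0000 ≥ 0.0000

Data Processing Inequality: For any Markov chain X → Y → Z, we have I(X;Y) ≥ I(X;Z).

Here Z = f(Y) is a deterministic function of Y, forming X → Y → Z.

Original I(X;Y) = 0.0000 nats

After applying f:
P(X,Z) where Z=f(Y):
- P(X,Z=0) = P(X,Y=0) + P(X,Y=1)
- P(X,Z=1) = P(X,Y=2)

I(X;Z) = I(X;f(Y)) = 0.0000 nats

Verification: 0.0000 ≥ 0.0000 ✓

Information cannot be created by processing; the function f can only lose information about X.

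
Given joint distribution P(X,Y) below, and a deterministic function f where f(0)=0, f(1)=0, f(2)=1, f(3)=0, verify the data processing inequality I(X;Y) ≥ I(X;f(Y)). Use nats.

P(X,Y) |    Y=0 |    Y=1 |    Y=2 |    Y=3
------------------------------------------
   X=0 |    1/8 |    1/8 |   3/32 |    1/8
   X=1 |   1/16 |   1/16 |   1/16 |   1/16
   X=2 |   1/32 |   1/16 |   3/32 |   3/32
I(X;Y) = 0.0206, I(X;f(Y)) = 0.0082, inequality holds: 0.0206 ≥ 0.0082

Data Processing Inequality: For any Markov chain X → Y → Z, we have I(X;Y) ≥ I(X;Z).

Here Z = f(Y) is a deterministic function of Y, forming X → Y → Z.

Original I(X;Y) = 0.0206 nats

After applying f:
P(X,Z) where Z=f(Y):
- P(X,Z=0) = P(X,Y=0) + P(X,Y=1) + P(X,Y=3)
- P(X,Z=1) = P(X,Y=2)

I(X;Z) = I(X;f(Y)) = 0.0082 nats

Verification: 0.0206 ≥ 0.0082 ✓

Information cannot be created by processing; the function f can only lose information about X.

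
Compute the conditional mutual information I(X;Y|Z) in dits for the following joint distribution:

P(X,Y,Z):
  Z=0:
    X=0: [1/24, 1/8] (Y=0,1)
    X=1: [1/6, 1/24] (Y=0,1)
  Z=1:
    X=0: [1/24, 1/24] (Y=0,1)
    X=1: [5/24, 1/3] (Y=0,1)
0.0268 dits

Conditional mutual information: I(X;Y|Z) = H(X|Z) + H(Y|Z) - H(X,Y|Z)

H(Z) = 0.2873
H(X,Z) = 0.5058 → H(X|Z) = 0.2185
H(Y,Z) = 0.5819 → H(Y|Z) = 0.2946
H(X,Y,Z) = 0.7736 → H(X,Y|Z) = 0.4863

I(X;Y|Z) = 0.2185 + 0.2946 - 0.4863 = 0.0268 dits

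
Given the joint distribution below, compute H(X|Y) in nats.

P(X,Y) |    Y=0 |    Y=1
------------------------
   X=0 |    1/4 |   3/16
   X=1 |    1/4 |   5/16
0.6774 nats

Using the chain rule: H(X|Y) = H(X,Y) - H(Y)

First, compute H(X,Y) = 1.3705 nats

Marginal P(Y) = (1/2, 1/2)
H(Y) = 0.6931 nats

H(X|Y) = H(X,Y) - H(Y) = 1.3705 - 0.6931 = 0.6774 nats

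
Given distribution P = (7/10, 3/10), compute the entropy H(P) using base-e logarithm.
0.6109 nats

Shannon entropy is H(X) = -Σ p(x) log p(x).

For P = (7/10, 3/10):
H = -7/10 × log_e(7/10) -3/10 × log_e(3/10)
H = 0.6109 nats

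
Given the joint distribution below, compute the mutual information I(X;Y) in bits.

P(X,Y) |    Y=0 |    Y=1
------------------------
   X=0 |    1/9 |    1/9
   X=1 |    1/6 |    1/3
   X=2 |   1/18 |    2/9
0.0364 bits

Mutual information: I(X;Y) = H(X) + H(Y) - H(X,Y)

Marginals:
P(X) = (2/9, 1/2, 5/18), H(X) = 1.4955 bits
P(Y) = (1/3, 2/3), H(Y) = 0.9183 bits

Joint entropy: H(X,Y) = 2.3774 bits

I(X;Y) = 1.4955 + 0.9183 - 2.3774 = 0.0364 bits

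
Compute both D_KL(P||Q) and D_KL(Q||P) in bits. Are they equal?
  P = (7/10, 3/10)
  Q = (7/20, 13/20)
D_KL(P||Q) = 0.3654, D_KL(Q||P) = 0.3751

KL divergence is not symmetric: D_KL(P||Q) ≠ D_KL(Q||P) in general.

D_KL(P||Q) = 0.3654 bits
D_KL(Q||P) = 0.3751 bits

No, they are not equal!

This asymmetry is why KL divergence is not a true distance metric.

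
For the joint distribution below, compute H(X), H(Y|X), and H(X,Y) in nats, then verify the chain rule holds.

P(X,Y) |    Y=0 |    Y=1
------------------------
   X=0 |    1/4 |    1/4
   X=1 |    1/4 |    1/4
H(X,Y) = 1.3863, H(X) = 0.6931, H(Y|X) = 0.6931 (all in nats)

Chain rule: H(X,Y) = H(X) + H(Y|X)

Left side — joint entropy directly:
H(X,Y) = -Σ p(x,y) log p(x,y) = 1.3863 nats

Right side — compute H(Y|X) from the conditional distributions:
P(X) = (1/2, 1/2), so H(X) = 0.6931 nats
H(Y|X) = Σ_x P(X=x) · H(Y|X=x):
  P(Y|X=0) = (1/2, 1/2), H(Y|X=0) = 0.6931, weight P(X=0) = 1/2
  P(Y|X=1) = (1/2, 1/2), H(Y|X=1) = 0.6931, weight P(X=1) = 1/2
H(Y|X) = 0.6931 nats

H(X) + H(Y|X) = 0.6931 + 0.6931 = 1.3863 nats

Both sides equal 1.3863 nats. ✓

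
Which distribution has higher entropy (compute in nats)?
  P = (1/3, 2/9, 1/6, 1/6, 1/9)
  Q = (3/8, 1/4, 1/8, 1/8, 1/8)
P

Computing entropies in nats:
H(P) = 1.5418
H(Q) = 1.4942

Distribution P has higher entropy.

Intuition: The distribution closer to uniform (more spread out) has higher entropy.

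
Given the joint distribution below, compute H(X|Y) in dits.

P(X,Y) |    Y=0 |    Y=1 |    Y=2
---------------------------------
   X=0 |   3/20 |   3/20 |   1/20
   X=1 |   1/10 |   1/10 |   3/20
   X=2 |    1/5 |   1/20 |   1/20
0.4423 dits

Using the chain rule: H(X|Y) = H(X,Y) - H(Y)

First, compute H(X,Y) = 0.9057 dits

Marginal P(Y) = (9/20, 3/10, 1/4)
H(Y) = 0.4634 dits

H(X|Y) = H(X,Y) - H(Y) = 0.9057 - 0.4634 = 0.4423 dits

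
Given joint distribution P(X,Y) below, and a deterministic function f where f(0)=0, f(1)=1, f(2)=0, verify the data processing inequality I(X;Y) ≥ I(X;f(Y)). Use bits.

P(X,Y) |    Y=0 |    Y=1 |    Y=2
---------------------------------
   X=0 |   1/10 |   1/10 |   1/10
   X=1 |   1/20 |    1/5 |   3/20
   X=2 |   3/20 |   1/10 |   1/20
I(X;Y) = 0.0955, I(X;f(Y)) = 0.0200, inequality holds: 0.0955 ≥ 0.0200

Data Processing Inequality: For any Markov chain X → Y → Z, we have I(X;Y) ≥ I(X;Z).

Here Z = f(Y) is a deterministic function of Y, forming X → Y → Z.

Original I(X;Y) = 0.0955 bits

After applying f:
P(X,Z) where Z=f(Y):
- P(X,Z=0) = P(X,Y=0) + P(X,Y=2)
- P(X,Z=1) = P(X,Y=1)

I(X;Z) = I(X;f(Y)) = 0.0200 bits

Verification: 0.0955 ≥ 0.0200 ✓

Information cannot be created by processing; the function f can only lose information about X.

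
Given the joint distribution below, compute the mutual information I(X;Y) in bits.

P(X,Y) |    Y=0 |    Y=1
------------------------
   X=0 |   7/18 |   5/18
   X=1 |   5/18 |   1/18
0.0484 bits

Mutual information: I(X;Y) = H(X) + H(Y) - H(X,Y)

Marginals:
P(X) = (2/3, 1/3), H(X) = 0.9183 bits
P(Y) = (2/3, 1/3), H(Y) = 0.9183 bits

Joint entropy: H(X,Y) = 1.7882 bits

I(X;Y) = 0.9183 + 0.9183 - 1.7882 = 0.0484 bits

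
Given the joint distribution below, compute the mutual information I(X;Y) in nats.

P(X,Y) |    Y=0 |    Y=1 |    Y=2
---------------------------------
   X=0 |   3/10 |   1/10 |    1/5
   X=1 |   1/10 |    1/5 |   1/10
0.0662 nats

Mutual information: I(X;Y) = H(X) + H(Y) - H(X,Y)

Marginals:
P(X) = (3/5, 2/5), H(X) = 0.6730 nats
P(Y) = (2/5, 3/10, 3/10), H(Y) = 1.0889 nats

Joint entropy: H(X,Y) = 1.6957 nats

I(X;Y) = 0.6730 + 1.0889 - 1.6957 = 0.0662 nats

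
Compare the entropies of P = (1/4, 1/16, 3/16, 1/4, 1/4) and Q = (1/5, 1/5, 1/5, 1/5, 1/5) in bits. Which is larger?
Q

Computing entropies in bits:
H(P) = 2.2028
H(Q) = 2.3219

Distribution Q has higher entropy.

Intuition: The distribution closer to uniform (more spread out) has higher entropy.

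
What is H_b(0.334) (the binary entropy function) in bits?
0.9190 bits

The binary entropy function is:
H(p) = -p log(p) - (1-p) log(1-p)

H(0.334) = -0.334 × log_2(0.334) - 0.666 × log_2(0.666)
H(0.334) = 0.9190 bits

Note: Binary entropy is maximized at p=0.5 (H=1 bit) and minimized at p=0 or p=1 (H=0).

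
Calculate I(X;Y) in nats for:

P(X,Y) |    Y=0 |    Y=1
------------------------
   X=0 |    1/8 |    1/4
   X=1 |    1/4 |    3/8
0.0022 nats

Mutual information: I(X;Y) = H(X) + H(Y) - H(X,Y)

Marginals:
P(X) = (3/8, 5/8), H(X) = 0.6616 nats
P(Y) = (3/8, 5/8), H(Y) = 0.6616 nats

Joint entropy: H(X,Y) = 1.3209 nats

I(X;Y) = 0.6616 + 0.6616 - 1.3209 = 0.0022 nats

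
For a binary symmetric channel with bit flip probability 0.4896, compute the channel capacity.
0.0003 bits

For a binary symmetric channel (BSC) with error probability p:
Capacity C = 1 - H(p) bits per symbol

where H(p) = -p log₂(p) - (1-p) log₂(1-p) is the binary entropy function.

H(0.4896) = 0.9997 bits
C = 1 - 0.9997 = 0.0003 bits per symbol

This means we can reliably transmit up to 0.0003 bits of information per channel use.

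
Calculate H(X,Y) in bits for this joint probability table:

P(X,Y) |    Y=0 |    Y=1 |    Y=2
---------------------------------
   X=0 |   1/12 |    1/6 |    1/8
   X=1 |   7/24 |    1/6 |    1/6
2.4847 bits

Joint entropy is H(X,Y) = -Σ_{x,y} p(x,y) log p(x,y).

Summing over all non-zero entries:
H(X,Y) = -[1/12·log_2(1/12) + 1/6·log_2(1/6) + 1/8·log_2(1/8) + 7/24·log_2(7/24) + 1/6·log_2(1/6) + 1/6·log_2(1/6)]
H(X,Y) = 2.4847 bits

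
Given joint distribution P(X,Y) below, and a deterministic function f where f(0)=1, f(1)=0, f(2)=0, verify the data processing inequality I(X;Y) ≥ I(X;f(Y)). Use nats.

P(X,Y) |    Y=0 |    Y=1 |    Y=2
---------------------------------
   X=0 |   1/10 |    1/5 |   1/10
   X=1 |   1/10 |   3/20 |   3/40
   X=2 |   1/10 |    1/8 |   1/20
I(X;Y) = 0.0058, I(X;f(Y)) = 0.0051, inequality holds: 0.0058 ≥ 0.0051

Data Processing Inequality: For any Markov chain X → Y → Z, we have I(X;Y) ≥ I(X;Z).

Here Z = f(Y) is a deterministic function of Y, forming X → Y → Z.

Original I(X;Y) = 0.0058 nats

After applying f:
P(X,Z) where Z=f(Y):
- P(X,Z=0) = P(X,Y=1) + P(X,Y=2)
- P(X,Z=1) = P(X,Y=0)

I(X;Z) = I(X;f(Y)) = 0.0051 nats

Verification: 0.0058 ≥ 0.0051 ✓

Information cannot be created by processing; the function f can only lose information about X.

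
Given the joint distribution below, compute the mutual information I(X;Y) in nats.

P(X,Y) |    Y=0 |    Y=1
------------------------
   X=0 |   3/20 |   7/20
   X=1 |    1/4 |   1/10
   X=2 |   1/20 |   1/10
0.0778 nats

Mutual information: I(X;Y) = H(X) + H(Y) - H(X,Y)

Marginals:
P(X) = (1/2, 7/20, 3/20), H(X) = 0.9986 nats
P(Y) = (9/20, 11/20), H(Y) = 0.6881 nats

Joint entropy: H(X,Y) = 1.6089 nats

I(X;Y) = 0.9986 + 0.6881 - 1.6089 = 0.0778 nats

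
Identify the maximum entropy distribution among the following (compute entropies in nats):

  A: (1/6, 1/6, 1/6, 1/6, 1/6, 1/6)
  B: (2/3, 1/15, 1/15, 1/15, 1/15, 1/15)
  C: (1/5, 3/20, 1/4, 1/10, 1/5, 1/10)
A

For a discrete distribution over n outcomes, entropy is maximized by the uniform distribution.

Computing entropies:
H(A) = 1.7918 nats
H(B) = 1.1730 nats
H(C) = 1.7354 nats

The uniform distribution (where all probabilities equal 1/6) achieves the maximum entropy of log_e(6) = 1.7918 nats.

Distribution A has the highest entropy.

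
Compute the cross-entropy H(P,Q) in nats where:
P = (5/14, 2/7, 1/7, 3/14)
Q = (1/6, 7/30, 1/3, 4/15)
1.4959 nats

Cross-entropy: H(P,Q) = -Σ p(x) log q(x)

Alternatively: H(P,Q) = H(P) + D_KL(P||Q)
H(P) = 1.3337 nats
D_KL(P||Q) = 0.1622 nats

H(P,Q) = 1.3337 + 0.1622 = 1.4959 nats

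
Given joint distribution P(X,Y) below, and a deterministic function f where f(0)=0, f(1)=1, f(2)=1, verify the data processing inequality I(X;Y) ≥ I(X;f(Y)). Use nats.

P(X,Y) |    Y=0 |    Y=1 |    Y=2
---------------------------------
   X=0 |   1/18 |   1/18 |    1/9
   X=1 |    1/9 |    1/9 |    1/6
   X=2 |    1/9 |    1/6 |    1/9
I(X;Y) = 0.0190, I(X;f(Y)) = 0.0006, inequality holds: 0.0190 ≥ 0.0006

Data Processing Inequality: For any Markov chain X → Y → Z, we have I(X;Y) ≥ I(X;Z).

Here Z = f(Y) is a deterministic function of Y, forming X → Y → Z.

Original I(X;Y) = 0.0190 nats

After applying f:
P(X,Z) where Z=f(Y):
- P(X,Z=0) = P(X,Y=0)
- P(X,Z=1) = P(X,Y=1) + P(X,Y=2)

I(X;Z) = I(X;f(Y)) = 0.0006 nats

Verification: 0.0190 ≥ 0.0006 ✓

Information cannot be created by processing; the function f can only lose information about X.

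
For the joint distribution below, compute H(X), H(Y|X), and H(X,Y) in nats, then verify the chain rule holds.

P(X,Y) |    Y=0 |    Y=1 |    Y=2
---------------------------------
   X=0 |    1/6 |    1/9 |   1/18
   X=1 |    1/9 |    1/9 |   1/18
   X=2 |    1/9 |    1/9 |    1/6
H(X,Y) = 2.1391, H(X) = 1.0893, H(Y|X) = 1.0498 (all in nats)

Chain rule: H(X,Y) = H(X) + H(Y|X)

Left side — joint entropy directly:
H(X,Y) = -Σ p(x,y) log p(x,y) = 2.1391 nats

Right side — compute H(Y|X) from the conditional distributions:
P(X) = (1/3, 5/18, 7/18), so H(X) = 1.0893 nats
H(Y|X) = Σ_x P(X=x) · H(Y|X=x):
  P(Y|X=0) = (1/2, 1/3, 1/6), H(Y|X=0) = 1.0114, weight P(X=0) = 1/3
  P(Y|X=1) = (2/5, 2/5, 1/5), H(Y|X=1) = 1.0549, weight P(X=1) = 5/18
  P(Y|X=2) = (2/7, 2/7, 3/7), H(Y|X=2) = 1.0790, weight P(X=2) = 7/18
H(Y|X) = 1.0498 nats

H(X) + H(Y|X) = 1.0893 + 1.0498 = 2.1391 nats

Both sides equal 2.1391 nats. ✓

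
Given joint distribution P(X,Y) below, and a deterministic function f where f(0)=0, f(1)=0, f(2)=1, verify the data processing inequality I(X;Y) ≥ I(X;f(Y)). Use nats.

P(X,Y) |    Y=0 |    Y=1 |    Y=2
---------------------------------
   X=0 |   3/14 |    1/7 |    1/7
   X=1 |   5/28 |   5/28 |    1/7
I(X;Y) = 0.0036, I(X;f(Y)) = 0.0000, inequality holds: 0.0036 ≥ 0.0000

Data Processing Inequality: For any Markov chain X → Y → Z, we have I(X;Y) ≥ I(X;Z).

Here Z = f(Y) is a deterministic function of Y, forming X → Y → Z.

Original I(X;Y) = 0.0036 nats

After applying f:
P(X,Z) where Z=f(Y):
- P(X,Z=0) = P(X,Y=0) + P(X,Y=1)
- P(X,Z=1) = P(X,Y=2)

I(X;Z) = I(X;f(Y)) = 0.0000 nats

Verification: 0.0036 ≥ 0.0000 ✓

Information cannot be created by processing; the function f can only lose information about X.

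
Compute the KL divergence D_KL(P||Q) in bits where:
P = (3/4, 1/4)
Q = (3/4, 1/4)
0.0000 bits

KL divergence: D_KL(P||Q) = Σ p(x) log(p(x)/q(x))

Computing term by term:
  x=0: 3/4 × log_2[(3/4)/(3/4)] = 3/4 × 0.0000 = 0.0000
  x=1: 1/4 × log_2[(1/4)/(1/4)] = 1/4 × 0.0000 = 0.0000

D_KL(P||Q) = 0.0000 bits

Note: KL divergence is always non-negative and equals 0 iff P = Q.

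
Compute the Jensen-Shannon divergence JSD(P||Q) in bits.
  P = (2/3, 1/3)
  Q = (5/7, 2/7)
0.0019 bits

Jensen-Shannon divergence is:
JSD(P||Q) = 0.5 × D_KL(P||M) + 0.5 × D_KL(Q||M)
where M = 0.5 × (P + Q) is the mixture distribution.

M = 0.5 × (2/3, 1/3) + 0.5 × (5/7, 2/7) = (0.690476, 0.309524)

D_KL(P||M) = 0.0019 bits
D_KL(Q||M) = 0.0019 bits

JSD(P||Q) = 0.5 × 0.0019 + 0.5 × 0.0019 = 0.0019 bits

Unlike KL divergence, JSD is symmetric and bounded: 0 ≤ JSD ≤ log(2).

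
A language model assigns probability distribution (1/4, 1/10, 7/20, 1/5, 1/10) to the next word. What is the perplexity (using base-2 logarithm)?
4.4657

Perplexity is 2^H (or exp(H) for natural log).

First, H = -Σ p log p = 2.1589 bits
Perplexity = 2^2.1589 = 4.4657

Interpretation: The model's uncertainty is equivalent to choosing uniformly among 4.5 options.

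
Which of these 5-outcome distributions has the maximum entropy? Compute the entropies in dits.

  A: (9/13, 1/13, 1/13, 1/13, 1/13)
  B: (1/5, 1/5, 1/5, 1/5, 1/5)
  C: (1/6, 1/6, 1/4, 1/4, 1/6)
B

For a discrete distribution over n outcomes, entropy is maximized by the uniform distribution.

Computing entropies:
H(A) = 0.4533 dits
H(B) = 0.6990 dits
H(C) = 0.6901 dits

The uniform distribution (where all probabilities equal 1/5) achieves the maximum entropy of log_10(5) = 0.6990 dits.

Distribution B has the highest entropy.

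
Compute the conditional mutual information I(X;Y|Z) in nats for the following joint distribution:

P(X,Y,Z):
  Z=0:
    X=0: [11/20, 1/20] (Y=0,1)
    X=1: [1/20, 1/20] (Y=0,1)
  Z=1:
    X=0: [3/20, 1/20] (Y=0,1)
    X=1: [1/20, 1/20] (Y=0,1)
0.0548 nats

Conditional mutual information: I(X;Y|Z) = H(X|Z) + H(Y|Z) - H(X,Y|Z)

H(Z) = 0.6109
H(X,Z) = 1.0889 → H(X|Z) = 0.4780
H(Y,Z) = 1.0889 → H(Y|Z) = 0.4780
H(X,Y,Z) = 1.5121 → H(X,Y|Z) = 0.9012

I(X;Y|Z) = 0.4780 + 0.4780 - 0.9012 = 0.0548 nats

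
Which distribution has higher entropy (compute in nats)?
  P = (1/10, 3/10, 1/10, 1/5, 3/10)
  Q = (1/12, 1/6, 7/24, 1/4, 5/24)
Q

Computing entropies in nats:
H(P) = 1.5048
H(Q) = 1.5384

Distribution Q has higher entropy.

Intuition: The distribution closer to uniform (more spread out) has higher entropy.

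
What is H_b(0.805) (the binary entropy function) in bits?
0.7118 bits

The binary entropy function is:
H(p) = -p log(p) - (1-p) log(1-p)

H(0.805) = -0.805 × log_2(0.805) - 0.195 × log_2(0.195)
H(0.805) = 0.7118 bits

Note: Binary entropy is maximized at p=0.5 (H=1 bit) and minimized at p=0 or p=1 (H=0).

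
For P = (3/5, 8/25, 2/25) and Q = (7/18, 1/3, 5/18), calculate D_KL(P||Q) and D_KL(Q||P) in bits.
D_KL(P||Q) = 0.2128, D_KL(Q||P) = 0.2752

KL divergence is not symmetric: D_KL(P||Q) ≠ D_KL(Q||P) in general.

D_KL(P||Q) = 0.2128 bits
D_KL(Q||P) = 0.2752 bits

No, they are not equal!

This asymmetry is why KL divergence is not a true distance metric.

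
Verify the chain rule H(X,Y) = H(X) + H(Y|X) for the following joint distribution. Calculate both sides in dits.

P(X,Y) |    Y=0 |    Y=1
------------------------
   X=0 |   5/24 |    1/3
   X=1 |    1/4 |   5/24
H(X,Y) = 0.5934, H(X) = 0.2995, H(Y|X) = 0.2939 (all in dits)

Chain rule: H(X,Y) = H(X) + H(Y|X)

Left side — joint entropy directly:
H(X,Y) = -Σ p(x,y) log p(x,y) = 0.5934 dits

Right side — compute H(Y|X) from the conditional distributions:
P(X) = (13/24, 11/24), so H(X) = 0.2995 dits
H(Y|X) = Σ_x P(X=x) · H(Y|X=x):
  P(Y|X=0) = (5/13, 8/13), H(Y|X=0) = 0.2894, weight P(X=0) = 13/24
  P(Y|X=1) = (6/11, 5/11), H(Y|X=1) = 0.2992, weight P(X=1) = 11/24
H(Y|X) = 0.2939 dits

H(X) + H(Y|X) = 0.2995 + 0.2939 = 0.5934 dits

Both sides equal 0.5934 dits. ✓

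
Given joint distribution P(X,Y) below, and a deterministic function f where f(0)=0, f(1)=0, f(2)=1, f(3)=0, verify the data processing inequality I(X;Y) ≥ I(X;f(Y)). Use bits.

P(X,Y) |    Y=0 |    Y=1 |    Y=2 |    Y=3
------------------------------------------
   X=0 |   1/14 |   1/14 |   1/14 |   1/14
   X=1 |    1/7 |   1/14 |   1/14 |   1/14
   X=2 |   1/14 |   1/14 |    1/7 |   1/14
I(X;Y) = 0.0410, I(X;f(Y)) = 0.0267, inequality holds: 0.0410 ≥ 0.0267

Data Processing Inequality: For any Markov chain X → Y → Z, we have I(X;Y) ≥ I(X;Z).

Here Z = f(Y) is a deterministic function of Y, forming X → Y → Z.

Original I(X;Y) = 0.0410 bits

After applying f:
P(X,Z) where Z=f(Y):
- P(X,Z=0) = P(X,Y=0) + P(X,Y=1) + P(X,Y=3)
- P(X,Z=1) = P(X,Y=2)

I(X;Z) = I(X;f(Y)) = 0.0267 bits

Verification: 0.0410 ≥ 0.0267 ✓

Information cannot be created by processing; the function f can only lose information about X.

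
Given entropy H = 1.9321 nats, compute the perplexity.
6.9040

Perplexity is e^H (or exp(H) for natural log).

H = 1.9321 nats
Perplexity = e^1.9321 = 6.9040

Interpretation: The model's uncertainty is equivalent to choosing uniformly among 6.9 options.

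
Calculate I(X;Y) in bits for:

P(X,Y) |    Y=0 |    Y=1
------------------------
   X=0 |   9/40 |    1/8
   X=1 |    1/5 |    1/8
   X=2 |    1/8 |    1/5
0.0389 bits

Mutual information: I(X;Y) = H(X) + H(Y) - H(X,Y)

Marginals:
P(X) = (7/20, 13/40, 13/40), H(X) = 1.5841 bits
P(Y) = (11/20, 9/20), H(Y) = 0.9928 bits

Joint entropy: H(X,Y) = 2.5380 bits

I(X;Y) = 1.5841 + 0.9928 - 2.5380 = 0.0389 bits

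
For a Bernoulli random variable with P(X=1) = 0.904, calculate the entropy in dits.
0.1373 dits

The binary entropy function is:
H(p) = -p log(p) - (1-p) log(1-p)

H(0.904) = -0.904 × log_10(0.904) - 0.096 × log_10(0.096)
H(0.904) = 0.1373 dits

Note: Binary entropy is maximized at p=0.5 (H=1 bit) and minimized at p=0 or p=1 (H=0).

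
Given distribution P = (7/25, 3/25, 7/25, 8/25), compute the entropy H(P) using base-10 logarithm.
0.5784 dits

Shannon entropy is H(X) = -Σ p(x) log p(x).

For P = (7/25, 3/25, 7/25, 8/25):
H = -7/25 × log_10(7/25) -3/25 × log_10(3/25) -7/25 × log_10(7/25) -8/25 × log_10(8/25)
H = 0.5784 dits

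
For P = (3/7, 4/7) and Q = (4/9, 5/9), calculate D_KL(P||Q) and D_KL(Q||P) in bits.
D_KL(P||Q) = 0.0007, D_KL(Q||P) = 0.0007

KL divergence is not symmetric: D_KL(P||Q) ≠ D_KL(Q||P) in general.

D_KL(P||Q) = 0.0007 bits
D_KL(Q||P) = 0.0007 bits

In this case they happen to be equal (to 4 decimal places).

This asymmetry is why KL divergence is not a true distance metric.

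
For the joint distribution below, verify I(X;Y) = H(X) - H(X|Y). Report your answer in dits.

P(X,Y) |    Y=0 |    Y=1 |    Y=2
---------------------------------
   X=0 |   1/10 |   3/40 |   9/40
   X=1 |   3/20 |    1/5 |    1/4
I(X;Y) = 0.0065 dits

Mutual information has multiple equivalent forms:
- I(X;Y) = H(X) - H(X|Y)
- I(X;Y) = H(Y) - H(Y|X)
- I(X;Y) = H(X) + H(Y) - H(X,Y)

Computing all quantities:
H(X) = 0.2923, H(Y) = 0.4583, H(X,Y) = 0.7440
H(X|Y) = 0.2858, H(Y|X) = 0.4517

Verification:
H(X) - H(X|Y) = 0.2923 - 0.2858 = 0.0065
H(Y) - H(Y|X) = 0.4583 - 0.4517 = 0.0065
H(X) + H(Y) - H(X,Y) = 0.2923 + 0.4583 - 0.7440 = 0.0065

All forms give I(X;Y) = 0.0065 dits. ✓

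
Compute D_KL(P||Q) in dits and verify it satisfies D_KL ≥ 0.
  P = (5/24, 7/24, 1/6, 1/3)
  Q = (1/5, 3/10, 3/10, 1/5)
0.0315 dits

KL divergence satisfies the Gibbs inequality: D_KL(P||Q) ≥ 0 for all distributions P, Q.

D_KL(P||Q) = Σ p(x) log(p(x)/q(x))
Term by term:
  x=0: 5/24 × log_10[(5/24)/(1/5)] = 0.0037
  x=1: 7/24 × log_10[(7/24)/(3/10)] = -0.0036
  x=2: 1/6 × log_10[(1/6)/(3/10)] = -0.0425
  x=3: 1/3 × log_10[(1/3)/(1/5)] = 0.0739
D_KL(P||Q) = 0.0315 dits

D_KL(P||Q) = 0.0315 ≥ 0 ✓

This non-negativity is a fundamental property: relative entropy cannot be negative because it measures how different Q is from P.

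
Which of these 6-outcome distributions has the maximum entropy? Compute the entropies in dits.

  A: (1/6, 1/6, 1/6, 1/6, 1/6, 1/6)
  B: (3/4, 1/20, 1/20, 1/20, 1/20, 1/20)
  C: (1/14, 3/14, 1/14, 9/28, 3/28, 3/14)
A

For a discrete distribution over n outcomes, entropy is maximized by the uniform distribution.

Computing entropies:
H(A) = 0.7782 dits
H(B) = 0.4190 dits
H(C) = 0.7128 dits

The uniform distribution (where all probabilities equal 1/6) achieves the maximum entropy of log_10(6) = 0.7782 dits.

Distribution A has the highest entropy.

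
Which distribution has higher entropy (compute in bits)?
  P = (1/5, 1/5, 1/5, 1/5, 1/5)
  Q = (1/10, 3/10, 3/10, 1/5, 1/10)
P

Computing entropies in bits:
H(P) = 2.3219
H(Q) = 2.1710

Distribution P has higher entropy.

Intuition: The distribution closer to uniform (more spread out) has higher entropy.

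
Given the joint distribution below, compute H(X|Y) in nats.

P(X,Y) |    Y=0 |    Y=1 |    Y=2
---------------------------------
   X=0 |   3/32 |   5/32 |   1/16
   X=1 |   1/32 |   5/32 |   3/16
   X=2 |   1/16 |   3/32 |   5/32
1.0370 nats

Using the chain rule: H(X|Y) = H(X,Y) - H(Y)

First, compute H(X,Y) = 2.0827 nats

Marginal P(Y) = (3/16, 13/32, 13/32)
H(Y) = 1.0458 nats

H(X|Y) = H(X,Y) - H(Y) = 2.0827 - 1.0458 = 1.0370 nats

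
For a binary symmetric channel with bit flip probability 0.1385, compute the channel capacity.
0.4197 bits

For a binary symmetric channel (BSC) with error probability p:
Capacity C = 1 - H(p) bits per symbol

where H(p) = -p log₂(p) - (1-p) log₂(1-p) is the binary entropy function.

H(0.1385) = 0.5803 bits
C = 1 - 0.5803 = 0.4197 bits per symbol

This means we can reliably transmit up to 0.4197 bits of information per channel use.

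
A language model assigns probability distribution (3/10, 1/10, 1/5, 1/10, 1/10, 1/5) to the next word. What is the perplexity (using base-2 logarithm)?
5.4507

Perplexity is 2^H (or exp(H) for natural log).

First, H = -Σ p log p = 2.4464 bits
Perplexity = 2^2.4464 = 5.4507

Interpretation: The model's uncertainty is equivalent to choosing uniformly among 5.5 options.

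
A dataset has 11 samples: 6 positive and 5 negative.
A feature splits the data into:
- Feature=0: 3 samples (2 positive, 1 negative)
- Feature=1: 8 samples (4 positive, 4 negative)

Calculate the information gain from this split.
0.0163 bits

Information Gain = H(Y) - H(Y|Feature)

Before split:
P(positive) = 6/11 = 0.5455
H(Y) = 0.9940 bits

After split:
Feature=0: H = 0.9183 bits (weight = 3/11)
Feature=1: H = 1.0000 bits (weight = 8/11)
H(Y|Feature) = (3/11)×0.9183 + (8/11)×1.0000 = 0.9777 bits

Information Gain = 0.9940 - 0.9777 = 0.0163 bits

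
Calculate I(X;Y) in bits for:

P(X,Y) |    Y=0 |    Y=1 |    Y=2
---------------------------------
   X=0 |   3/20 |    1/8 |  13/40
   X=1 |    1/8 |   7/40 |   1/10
0.0691 bits

Mutual information: I(X;Y) = H(X) + H(Y) - H(X,Y)

Marginals:
P(X) = (3/5, 2/5), H(X) = 0.9710 bits
P(Y) = (11/40, 3/10, 17/40), H(Y) = 1.5579 bits

Joint entropy: H(X,Y) = 2.4598 bits

I(X;Y) = 0.9710 + 1.5579 - 2.4598 = 0.0691 bits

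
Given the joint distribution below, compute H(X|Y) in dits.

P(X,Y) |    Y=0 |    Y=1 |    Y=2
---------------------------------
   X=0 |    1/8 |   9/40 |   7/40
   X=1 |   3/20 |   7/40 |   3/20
0.2988 dits

Using the chain rule: H(X|Y) = H(X,Y) - H(Y)

First, compute H(X,Y) = 0.7708 dits

Marginal P(Y) = (11/40, 2/5, 13/40)
H(Y) = 0.4720 dits

H(X|Y) = H(X,Y) - H(Y) = 0.7708 - 0.4720 = 0.2988 dits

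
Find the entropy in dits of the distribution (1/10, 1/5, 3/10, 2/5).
0.5558 dits

Shannon entropy is H(X) = -Σ p(x) log p(x).

For P = (1/10, 1/5, 3/10, 2/5):
H = -1/10 × log_10(1/10) -1/5 × log_10(1/5) -3/10 × log_10(3/10) -2/5 × log_10(2/5)
H = 0.5558 dits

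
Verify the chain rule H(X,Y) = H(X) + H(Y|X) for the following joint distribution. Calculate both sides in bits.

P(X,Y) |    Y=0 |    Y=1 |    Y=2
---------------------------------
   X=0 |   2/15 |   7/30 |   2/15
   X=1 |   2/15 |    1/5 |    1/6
H(X,Y) = 2.5479, H(X) = 1.0000, H(Y|X) = 1.5479 (all in bits)

Chain rule: H(X,Y) = H(X) + H(Y|X)

Left side — joint entropy directly:
H(X,Y) = -Σ p(x,y) log p(x,y) = 2.5479 bits

Right side — compute H(Y|X) from the conditional distributions:
P(X) = (1/2, 1/2), so H(X) = 1.0000 bits
H(Y|X) = Σ_x P(X=x) · H(Y|X=x):
  P(Y|X=0) = (4/15, 7/15, 4/15), H(Y|X=0) = 1.5301, weight P(X=0) = 1/2
  P(Y|X=1) = (4/15, 2/5, 1/3), H(Y|X=1) = 1.5656, weight P(X=1) = 1/2
H(Y|X) = 1.5479 bits

H(X) + H(Y|X) = 1.0000 + 1.5479 = 2.5479 bits

Both sides equal 2.5479 bits. ✓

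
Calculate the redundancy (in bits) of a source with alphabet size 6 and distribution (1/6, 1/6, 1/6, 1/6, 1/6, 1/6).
0.0000 bits

Redundancy measures how far a source is from maximum entropy:
R = H_max - H(X)

Maximum entropy for 6 symbols: H_max = log_2(6) = 2.5850 bits
Actual entropy: H(X) = 2.5850 bits
Redundancy: R = 2.5850 - 2.5850 = 0.0000 bits

This redundancy represents potential for compression: the source could be compressed by 0.0000 bits per symbol.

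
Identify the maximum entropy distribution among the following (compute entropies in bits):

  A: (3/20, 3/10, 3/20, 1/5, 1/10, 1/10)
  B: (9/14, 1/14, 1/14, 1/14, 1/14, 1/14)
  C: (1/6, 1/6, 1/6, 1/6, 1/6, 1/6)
C

For a discrete distribution over n outcomes, entropy is maximized by the uniform distribution.

Computing entropies:
H(A) = 2.4710 bits
H(B) = 1.7695 bits
H(C) = 2.5850 bits

The uniform distribution (where all probabilities equal 1/6) achieves the maximum entropy of log_2(6) = 2.5850 bits.

Distribution C has the highest entropy.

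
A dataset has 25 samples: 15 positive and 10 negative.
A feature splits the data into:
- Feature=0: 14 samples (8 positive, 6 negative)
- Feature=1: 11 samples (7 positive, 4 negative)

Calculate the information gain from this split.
0.0031 bits

Information Gain = H(Y) - H(Y|Feature)

Before split:
P(positive) = 15/25 = 0.6000
H(Y) = 0.9710 bits

After split:
Feature=0: H = 0.9852 bits (weight = 14/25)
Feature=1: H = 0.9457 bits (weight = 11/25)
H(Y|Feature) = (14/25)×0.9852 + (11/25)×0.9457 = 0.9678 bits

Information Gain = 0.9710 - 0.9678 = 0.0031 bits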